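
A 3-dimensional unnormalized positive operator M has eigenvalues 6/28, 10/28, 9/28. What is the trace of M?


tr(M) = sum of eigenvalues
= 6/28 + 10/28 + 9/28
= 25/28
= 0.8929

0.8929


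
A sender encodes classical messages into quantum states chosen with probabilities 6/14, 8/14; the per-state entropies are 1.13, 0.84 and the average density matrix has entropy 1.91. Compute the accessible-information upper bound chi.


chi = S(rho) - sum_i p_i * S(rho_i)
Weighted entropy = 6/14 * 1.13 + 8/14 * 0.84
= 0.9643
chi = 1.91 - 0.9643
= 0.9457

0.9457


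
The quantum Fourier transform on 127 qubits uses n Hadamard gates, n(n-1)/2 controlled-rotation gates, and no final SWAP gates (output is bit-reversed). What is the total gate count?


Hadamard gates: 127
Controlled rotations: n*(n-1)/2 = 127*126/2 = 8001
SWAP gates: 0 (omitted)
Total = 127 + 8001
= 8128

8128


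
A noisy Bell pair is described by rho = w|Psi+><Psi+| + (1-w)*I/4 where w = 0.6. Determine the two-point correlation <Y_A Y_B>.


|Psi+> = (|01> + |10>)/sqrt(2)
For the pure Bell state, <Y_A Y_B> = +1 (Bell-state Pauli correlator).
The maximally-mixed part I/4 has tr(I/4 * P tensor P) = 0 for any traceless Pauli P.
So <Y_A Y_B>_rho = w * (+1) + (1 - w) * 0
= 0.6 * (+1)
= 0.6000

0.6000


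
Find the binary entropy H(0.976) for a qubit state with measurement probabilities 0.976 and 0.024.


S = -p*log2(p) - (1-p)*log2(1-p)
p = 0.9760, 1-p = 0.0240
= -0.9760 * log2(0.9760) - 0.0240 * log2(0.0240)
= -(-0.0342) - (-0.1291)
= 0.1633

0.1633


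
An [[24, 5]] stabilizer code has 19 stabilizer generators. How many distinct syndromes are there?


Each stabilizer generator gives a binary (+1 or -1) measurement outcome.
With 19 independent generators:
Total syndromes = 2^19
= 524288

524288


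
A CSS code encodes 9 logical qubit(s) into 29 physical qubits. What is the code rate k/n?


Code rate R = k/n
= 9/29
= 0.3103

0.3103


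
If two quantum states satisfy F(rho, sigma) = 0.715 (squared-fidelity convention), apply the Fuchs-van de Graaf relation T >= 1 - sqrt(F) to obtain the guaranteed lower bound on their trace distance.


Fuchs-van de Graaf (squared-fidelity convention): 1 - sqrt(F) <= T <= sqrt(1 - F).
Lower bound: T >= 1 - sqrt(F)
sqrt(F) = sqrt(0.715) = 0.8456
T >= 1 - 0.8456
T >= 0.1544

0.1544


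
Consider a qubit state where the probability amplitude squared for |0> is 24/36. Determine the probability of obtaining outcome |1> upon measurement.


|alpha|^2 = 24/36 = 0.6667
|beta|^2 = 1 - 24/36 = 12/36 = 0.3333
P(|1>) = |beta|^2 = 0.3333

0.3333


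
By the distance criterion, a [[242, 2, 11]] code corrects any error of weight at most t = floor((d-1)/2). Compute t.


Code parameters: [[242, 2, 11]], distance d = 11.
Number of correctable errors = floor((d-1)/2)
= floor((11 - 1)/2)
= floor(10/2)
= 5

5


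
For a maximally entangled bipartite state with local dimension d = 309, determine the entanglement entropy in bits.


For a maximally entangled state in d x d:
S = log2(d) = log2(309)
= 8.2715

8.2715


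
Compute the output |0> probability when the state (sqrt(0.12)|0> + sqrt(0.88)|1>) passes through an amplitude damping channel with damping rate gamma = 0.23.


For amplitude damping with parameter gamma on state sqrt(a)|0> + sqrt(b)|1>:
alpha^2 = 0.12, beta^2 = 0.88
P(|0>) = alpha^2 + gamma * beta^2
= 0.12 + 0.23 * 0.88
= 0.12 + 0.2024
= 0.3224

0.3224


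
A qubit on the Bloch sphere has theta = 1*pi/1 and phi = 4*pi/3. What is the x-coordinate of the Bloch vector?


theta = 3.1416, phi = 4.1888
r_x = sin(theta)*cos(phi) = 0.0000 * -0.5000
r_x = 0.0000

0.0000


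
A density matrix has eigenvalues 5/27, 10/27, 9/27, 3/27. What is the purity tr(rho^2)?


tr(rho^2) = sum of eigenvalues squared
= (5/27)^2 + (10/27)^2 + (9/27)^2 + (3/27)^2
= (25 + 100 + 81 + 9) / 729
= 215/729
= 0.2949

0.2949


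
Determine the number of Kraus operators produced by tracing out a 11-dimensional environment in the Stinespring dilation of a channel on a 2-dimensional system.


Tracing out the environment in an orthonormal basis {|i>_E} gives Kraus operators K_i = <i|_E U |0>_E.
Number of Kraus operators = dim(H_env) = d_env
= 11

11


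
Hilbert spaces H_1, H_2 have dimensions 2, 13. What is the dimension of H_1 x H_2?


dim(H_1 x H_2) = 2 * 13
= 26

26


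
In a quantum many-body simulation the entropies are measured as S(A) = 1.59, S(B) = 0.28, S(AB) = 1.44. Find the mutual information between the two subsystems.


I(A:B) = S(A) + S(B) - S(AB)
= 1.59 + 0.28 - 1.44
= 0.4300

0.4300


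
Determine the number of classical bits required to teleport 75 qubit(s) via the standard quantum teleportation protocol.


Quantum teleportation requires 2 classical bits per qubit teleported.
75 qubit(s) -> 2 * 75 = 150 classical bits

150


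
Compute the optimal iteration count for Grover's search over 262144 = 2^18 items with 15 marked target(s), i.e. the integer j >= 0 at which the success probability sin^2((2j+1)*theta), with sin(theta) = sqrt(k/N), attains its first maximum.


After j Grover iterations the success probability is P(j) = sin^2((2j+1)*theta), where sin(theta) = sqrt(k/N).
N = 2^18 = 262144, k = 15
sin(theta) = sqrt(k/N) = 0.007564420598
theta = arcsin(sqrt(k/N)) = 0.00756449274 rad
P(j) reaches its first maximum when (2j+1)*theta is as close as possible to pi/2, i.e. j = round(pi/(4*theta) - 1/2).
pi/(4*theta) - 1/2 = 103.3269
(For comparison, the common estimate pi/4 * sqrt(N/k) = 103.8279; the exact maximiser is used here.)
Optimal iterations = 103

103


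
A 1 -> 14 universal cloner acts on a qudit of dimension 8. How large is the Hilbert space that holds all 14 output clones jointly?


Output space = H^(tensor 14) where dim(H) = 8
dim = 8^14
= 64 (after 2 factors)
= 512 (after 3 factors)
= 4096 (after 4 factors)
= 32768 (after 5 factors)
= 262144 (after 6 factors)
= 2097152 (after 7 factors)
= 16777216 (after 8 factors)
= 134217728 (after 9 factors)
= 1073741824 (after 10 factors)
= 8589934592 (after 11 factors)
= 68719476736 (after 12 factors)
= 549755813888 (after 13 factors)
= 4398046511104 (after 14 factors)
= 4398046511104

4398046511104


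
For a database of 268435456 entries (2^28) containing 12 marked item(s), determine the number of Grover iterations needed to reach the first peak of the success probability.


After j Grover iterations the success probability is P(j) = sin^2((2j+1)*theta), where sin(theta) = sqrt(k/N).
N = 2^28 = 268435456, k = 12
sin(theta) = sqrt(k/N) = 0.0002114319833
theta = arcsin(sqrt(k/N)) = 0.0002114319849 rad
P(j) reaches its first maximum when (2j+1)*theta is as close as possible to pi/2, i.e. j = round(pi/(4*theta) - 1/2).
pi/(4*theta) - 1/2 = 3714.1611
(For comparison, the common estimate pi/4 * sqrt(N/k) = 3714.6611; the exact maximiser is used here.)
Optimal iterations = 3714

3714


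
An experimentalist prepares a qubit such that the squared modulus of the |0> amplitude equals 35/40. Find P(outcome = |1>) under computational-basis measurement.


|alpha|^2 = 35/40 = 0.8750
|beta|^2 = 1 - 35/40 = 5/40 = 0.1250
P(|1>) = |beta|^2 = 0.1250

0.1250


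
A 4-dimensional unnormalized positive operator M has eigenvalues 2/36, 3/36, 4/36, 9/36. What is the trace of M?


tr(M) = sum of eigenvalues
= 2/36 + 3/36 + 4/36 + 9/36
= 18/36
= 0.5000

0.5000


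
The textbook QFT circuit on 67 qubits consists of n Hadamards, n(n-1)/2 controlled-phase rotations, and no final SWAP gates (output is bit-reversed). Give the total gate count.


Hadamard gates: 67
Controlled rotations: n*(n-1)/2 = 67*66/2 = 2211
SWAP gates: 0 (omitted)
Total = 67 + 2211
= 2278

2278


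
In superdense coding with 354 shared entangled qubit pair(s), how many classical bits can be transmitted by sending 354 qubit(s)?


Superdense coding allows 2 classical bits per shared entangled pair.
354 pair(s) -> 2 * 354 = 708 classical bits

708


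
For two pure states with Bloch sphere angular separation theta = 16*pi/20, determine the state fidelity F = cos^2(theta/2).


For states separated by angle theta on Bloch sphere:
F = cos^2(theta/2)
theta = 16*pi/20 = 2.5133
theta/2 = 1.2566
cos(theta/2) = 0.3090
F = 0.0955

0.0955


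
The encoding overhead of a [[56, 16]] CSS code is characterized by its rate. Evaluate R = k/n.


Code rate R = k/n
= 16/56
= 0.2857

0.2857


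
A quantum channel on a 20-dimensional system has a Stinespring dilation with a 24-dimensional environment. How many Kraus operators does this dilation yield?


Tracing out the environment in an orthonormal basis {|i>_E} gives Kraus operators K_i = <i|_E U |0>_E.
Number of Kraus operators = dim(H_env) = d_env
= 24

24


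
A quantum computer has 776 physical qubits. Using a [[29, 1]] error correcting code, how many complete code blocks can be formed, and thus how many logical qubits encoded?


Each code block uses 29 physical qubits for 1 logical qubit(s).
Number of complete blocks = floor(776 / 29) = 26
Logical qubits = 26 * 1
= 26

26


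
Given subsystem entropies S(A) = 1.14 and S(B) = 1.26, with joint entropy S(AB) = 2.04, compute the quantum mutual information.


I(A:B) = S(A) + S(B) - S(AB)
= 1.14 + 1.26 - 2.04
= 0.3600

0.3600


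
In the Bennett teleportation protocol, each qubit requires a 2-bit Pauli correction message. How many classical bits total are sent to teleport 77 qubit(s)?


Quantum teleportation requires 2 classical bits per qubit teleported.
77 qubit(s) -> 2 * 77 = 154 classical bits

154


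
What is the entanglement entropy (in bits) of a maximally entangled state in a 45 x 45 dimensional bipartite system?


For a maximally entangled state in d x d:
S = log2(d) = log2(45)
= 5.4919

5.4919


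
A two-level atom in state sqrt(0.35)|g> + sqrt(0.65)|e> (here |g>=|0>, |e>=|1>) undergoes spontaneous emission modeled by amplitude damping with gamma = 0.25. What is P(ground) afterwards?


For amplitude damping with parameter gamma on state sqrt(a)|0> + sqrt(b)|1>:
alpha^2 = 0.35, beta^2 = 0.65
P(|0>) = alpha^2 + gamma * beta^2
= 0.35 + 0.25 * 0.65
= 0.35 + 0.1625
= 0.5125

0.5125


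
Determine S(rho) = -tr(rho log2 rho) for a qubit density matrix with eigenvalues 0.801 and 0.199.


S = -p*log2(p) - (1-p)*log2(1-p)
p = 0.8010, 1-p = 0.1990
= -0.8010 * log2(0.8010) - 0.1990 * log2(0.1990)
= -(-0.2564) - (-0.4635)
= 0.7199

0.7199


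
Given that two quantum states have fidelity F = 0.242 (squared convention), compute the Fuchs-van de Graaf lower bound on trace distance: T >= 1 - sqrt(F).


Fuchs-van de Graaf (squared-fidelity convention): 1 - sqrt(F) <= T <= sqrt(1 - F).
Lower bound: T >= 1 - sqrt(F)
sqrt(F) = sqrt(0.242) = 0.4919
T >= 1 - 0.4919
T >= 0.5081

0.5081


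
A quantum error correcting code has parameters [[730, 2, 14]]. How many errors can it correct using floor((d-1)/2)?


Code parameters: [[730, 2, 14]], distance d = 14.
Number of correctable errors = floor((d-1)/2)
= floor((14 - 1)/2)
= floor(13/2)
= 6

6


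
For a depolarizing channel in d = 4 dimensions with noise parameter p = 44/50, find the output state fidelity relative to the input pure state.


F = (1-p) + p/d
= (1 - 0.8800) + 0.8800/4
= 0.1200 + 0.2200
= 0.3400

0.3400


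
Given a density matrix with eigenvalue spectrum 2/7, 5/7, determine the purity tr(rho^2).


tr(rho^2) = sum of eigenvalues squared
= (2/7)^2 + (5/7)^2
= (4 + 25) / 49
= 29/49
= 0.5918

0.5918


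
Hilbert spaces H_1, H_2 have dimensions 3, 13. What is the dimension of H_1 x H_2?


dim(H_1 x H_2) = 3 * 13
= 39

39


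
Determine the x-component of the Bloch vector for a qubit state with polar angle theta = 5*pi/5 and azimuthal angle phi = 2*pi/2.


theta = 3.1416, phi = 3.1416
r_x = sin(theta)*cos(phi) = 0.0000 * -1.0000
r_x = 0.0000

0.0000


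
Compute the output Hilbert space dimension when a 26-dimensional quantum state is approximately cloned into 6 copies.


Output space = H^(tensor 6) where dim(H) = 26
dim = 26^6
= 676 (after 2 factors)
= 17576 (after 3 factors)
= 456976 (after 4 factors)
= 11881376 (after 5 factors)
= 308915776 (after 6 factors)
= 308915776

308915776


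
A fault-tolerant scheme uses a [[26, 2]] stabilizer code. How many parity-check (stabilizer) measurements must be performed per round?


For an [[n,k]] stabilizer code:
Number of stabilizer generators = n - k
= 26 - 2
= 24

24


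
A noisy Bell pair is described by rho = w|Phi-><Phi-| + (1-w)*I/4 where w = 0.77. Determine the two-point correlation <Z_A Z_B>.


|Phi-> = (|00> - |11>)/sqrt(2)
For the pure Bell state, <Z_A Z_B> = +1 (Bell-state Pauli correlator).
The maximally-mixed part I/4 has tr(I/4 * P tensor P) = 0 for any traceless Pauli P.
So <Z_A Z_B>_rho = w * (+1) + (1 - w) * 0
= 0.77 * (+1)
= 0.7700

0.7700


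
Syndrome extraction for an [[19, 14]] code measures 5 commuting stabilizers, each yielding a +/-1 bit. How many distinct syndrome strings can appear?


Each stabilizer generator gives a binary (+1 or -1) measurement outcome.
With 5 independent generators:
Total syndromes = 2^5
= 32

32


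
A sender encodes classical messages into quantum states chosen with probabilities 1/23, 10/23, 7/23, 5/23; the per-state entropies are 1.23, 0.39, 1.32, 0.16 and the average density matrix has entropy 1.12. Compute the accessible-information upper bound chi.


chi = S(rho) - sum_i p_i * S(rho_i)
Weighted entropy = 1/23 * 1.23 + 10/23 * 0.39 + 7/23 * 1.32 + 5/23 * 0.16
= 0.6596
chi = 1.12 - 0.6596
= 0.4604

0.4604


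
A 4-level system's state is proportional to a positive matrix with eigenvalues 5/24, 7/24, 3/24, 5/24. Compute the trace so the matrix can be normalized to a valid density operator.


tr(M) = sum of eigenvalues
= 5/24 + 7/24 + 3/24 + 5/24
= 20/24
= 0.8333

0.8333


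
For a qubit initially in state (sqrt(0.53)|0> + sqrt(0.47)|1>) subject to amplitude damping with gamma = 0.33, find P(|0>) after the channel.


For amplitude damping with parameter gamma on state sqrt(a)|0> + sqrt(b)|1>:
alpha^2 = 0.53, beta^2 = 0.47
P(|0>) = alpha^2 + gamma * beta^2
= 0.53 + 0.33 * 0.47
= 0.53 + 0.1551
= 0.6851

0.6851


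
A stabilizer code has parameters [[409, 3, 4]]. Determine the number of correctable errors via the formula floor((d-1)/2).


Code parameters: [[409, 3, 4]], distance d = 4.
Number of correctable errors = floor((d-1)/2)
= floor((4 - 1)/2)
= floor(3/2)
= 1

1


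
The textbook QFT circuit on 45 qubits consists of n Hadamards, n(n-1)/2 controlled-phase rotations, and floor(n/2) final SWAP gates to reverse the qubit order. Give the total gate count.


Hadamard gates: 45
Controlled rotations: n*(n-1)/2 = 45*44/2 = 990
SWAP gates: floor(n/2) = floor(45/2) = 22
Total = 45 + 990 + 22
= 1057

1057


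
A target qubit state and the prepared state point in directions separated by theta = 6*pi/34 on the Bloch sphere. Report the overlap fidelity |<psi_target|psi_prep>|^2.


For states separated by angle theta on Bloch sphere:
F = cos^2(theta/2)
theta = 6*pi/34 = 0.5544
theta/2 = 0.2772
cos(theta/2) = 0.9618
F = 0.9251

0.9251


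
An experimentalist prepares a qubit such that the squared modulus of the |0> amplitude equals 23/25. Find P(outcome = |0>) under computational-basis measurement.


|alpha|^2 = 23/25 = 0.9200
|beta|^2 = 1 - 23/25 = 2/25 = 0.0800
P(|0>) = |alpha|^2 = 0.9200

0.9200


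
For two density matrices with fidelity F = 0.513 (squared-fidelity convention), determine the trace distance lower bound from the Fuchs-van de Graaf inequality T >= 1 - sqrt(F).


Fuchs-van de Graaf (squared-fidelity convention): 1 - sqrt(F) <= T <= sqrt(1 - F).
Lower bound: T >= 1 - sqrt(F)
sqrt(F) = sqrt(0.513) = 0.7162
T >= 1 - 0.7162
T >= 0.2838

0.2838


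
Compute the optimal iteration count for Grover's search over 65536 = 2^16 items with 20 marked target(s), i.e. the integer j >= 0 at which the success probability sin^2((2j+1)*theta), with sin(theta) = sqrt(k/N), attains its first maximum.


After j Grover iterations the success probability is P(j) = sin^2((2j+1)*theta), where sin(theta) = sqrt(k/N).
N = 2^16 = 65536, k = 20
sin(theta) = sqrt(k/N) = 0.01746928107
theta = arcsin(sqrt(k/N)) = 0.01747016973 rad
P(j) reaches its first maximum when (2j+1)*theta is as close as possible to pi/2, i.e. j = round(pi/(4*theta) - 1/2).
pi/(4*theta) - 1/2 = 44.4565
(For comparison, the common estimate pi/4 * sqrt(N/k) = 44.9588; the exact maximiser is used here.)
Optimal iterations = 44

44


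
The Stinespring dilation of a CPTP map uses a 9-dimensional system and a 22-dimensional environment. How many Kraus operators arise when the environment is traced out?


Tracing out the environment in an orthonormal basis {|i>_E} gives Kraus operators K_i = <i|_E U |0>_E.
Number of Kraus operators = dim(H_env) = d_env
= 22

22


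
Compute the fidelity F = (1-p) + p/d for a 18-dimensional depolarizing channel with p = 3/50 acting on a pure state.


F = (1-p) + p/d
= (1 - 0.0600) + 0.0600/18
= 0.9400 + 0.0033
= 0.9433

0.9433


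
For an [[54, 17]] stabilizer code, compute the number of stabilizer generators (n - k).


For an [[n,k]] stabilizer code:
Number of stabilizer generators = n - k
= 54 - 17
= 37

37


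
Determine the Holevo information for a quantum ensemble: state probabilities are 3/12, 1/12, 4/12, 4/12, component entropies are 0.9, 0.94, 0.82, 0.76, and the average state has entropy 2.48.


chi = S(rho) - sum_i p_i * S(rho_i)
Weighted entropy = 3/12 * 0.9 + 1/12 * 0.94 + 4/12 * 0.82 + 4/12 * 0.76
= 0.8300
chi = 2.48 - 0.8300
= 1.6500

1.6500


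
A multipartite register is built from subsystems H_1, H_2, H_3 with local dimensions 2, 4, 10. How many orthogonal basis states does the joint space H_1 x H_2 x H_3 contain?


dim(H_1 x H_2 x H_3) = 2 * 4 * 10
= 8 * 10
= 80

80


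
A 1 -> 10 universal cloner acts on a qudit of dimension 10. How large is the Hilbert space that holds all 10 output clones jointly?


Output space = H^(tensor 10) where dim(H) = 10
dim = 10^10
= 100 (after 2 factors)
= 1000 (after 3 factors)
= 10000 (after 4 factors)
= 100000 (after 5 factors)
= 1000000 (after 6 factors)
= 10000000 (after 7 factors)
= 100000000 (after 8 factors)
= 1000000000 (after 9 factors)
= 10000000000 (after 10 factors)
= 10000000000

10000000000


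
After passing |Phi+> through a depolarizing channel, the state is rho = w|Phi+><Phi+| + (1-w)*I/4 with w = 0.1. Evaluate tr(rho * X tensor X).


|Phi+> = (|00> + |11>)/sqrt(2)
For the pure Bell state, <X_A X_B> = +1 (Bell-state Pauli correlator).
The maximally-mixed part I/4 has tr(I/4 * P tensor P) = 0 for any traceless Pauli P.
So <X_A X_B>_rho = w * (+1) + (1 - w) * 0
= 0.1 * (+1)
= 0.1000

0.1000


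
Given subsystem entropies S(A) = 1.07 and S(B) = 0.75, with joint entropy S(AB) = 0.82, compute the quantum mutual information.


I(A:B) = S(A) + S(B) - S(AB)
= 1.07 + 0.75 - 0.82
= 1.0000

1.0000


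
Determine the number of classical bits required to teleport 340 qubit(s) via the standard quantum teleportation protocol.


Quantum teleportation requires 2 classical bits per qubit teleported.
340 qubit(s) -> 2 * 340 = 680 classical bits

680


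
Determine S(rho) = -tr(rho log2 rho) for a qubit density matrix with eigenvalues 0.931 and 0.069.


S = -p*log2(p) - (1-p)*log2(1-p)
p = 0.9310, 1-p = 0.0690
= -0.9310 * log2(0.9310) - 0.0690 * log2(0.0690)
= -(-0.0960) - (-0.2662)
= 0.3622

0.3622


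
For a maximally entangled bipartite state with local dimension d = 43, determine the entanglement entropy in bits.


For a maximally entangled state in d x d:
S = log2(d) = log2(43)
= 5.4263

5.4263


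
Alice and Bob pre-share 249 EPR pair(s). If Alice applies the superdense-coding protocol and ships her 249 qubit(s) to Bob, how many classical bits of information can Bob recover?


Superdense coding allows 2 classical bits per shared entangled pair.
249 pair(s) -> 2 * 249 = 498 classical bits

498


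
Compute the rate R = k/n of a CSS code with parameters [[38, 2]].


Code rate R = k/n
= 2/38
= 0.0526

0.0526


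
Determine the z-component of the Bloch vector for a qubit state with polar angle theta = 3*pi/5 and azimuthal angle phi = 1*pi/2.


theta = 1.8850, phi = 1.5708
r_z = cos(theta) = -0.3090

-0.3090


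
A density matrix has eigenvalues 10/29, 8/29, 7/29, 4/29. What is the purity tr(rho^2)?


tr(rho^2) = sum of eigenvalues squared
= (10/29)^2 + (8/29)^2 + (7/29)^2 + (4/29)^2
= (100 + 64 + 49 + 16) / 841
= 229/841
= 0.2723

0.2723


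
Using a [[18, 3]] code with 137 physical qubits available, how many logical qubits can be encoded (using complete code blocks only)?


Each code block uses 18 physical qubits for 3 logical qubit(s).
Number of complete blocks = floor(137 / 18) = 7
Logical qubits = 7 * 3
= 21

21


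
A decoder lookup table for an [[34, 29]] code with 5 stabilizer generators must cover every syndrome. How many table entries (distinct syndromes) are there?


Each stabilizer generator gives a binary (+1 or -1) measurement outcome.
With 5 independent generators:
Total syndromes = 2^5
= 32

32


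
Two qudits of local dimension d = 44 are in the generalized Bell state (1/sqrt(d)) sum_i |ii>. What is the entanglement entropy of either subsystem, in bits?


For a maximally entangled state in d x d:
S = log2(d) = log2(44)
= 5.4594

5.4594


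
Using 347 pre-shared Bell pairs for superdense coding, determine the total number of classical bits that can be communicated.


Superdense coding allows 2 classical bits per shared entangled pair.
347 pair(s) -> 2 * 347 = 694 classical bits

694


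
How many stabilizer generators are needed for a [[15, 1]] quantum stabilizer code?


For an [[n,k]] stabilizer code:
Number of stabilizer generators = n - k
= 15 - 1
= 14

14


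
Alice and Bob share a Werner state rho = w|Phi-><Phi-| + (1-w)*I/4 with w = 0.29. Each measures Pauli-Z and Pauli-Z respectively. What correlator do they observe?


|Phi-> = (|00> - |11>)/sqrt(2)
For the pure Bell state, <Z_A Z_B> = +1 (Bell-state Pauli correlator).
The maximally-mixed part I/4 has tr(I/4 * P tensor P) = 0 for any traceless Pauli P.
So <Z_A Z_B>_rho = w * (+1) + (1 - w) * 0
= 0.29 * (+1)
= 0.2900

0.2900


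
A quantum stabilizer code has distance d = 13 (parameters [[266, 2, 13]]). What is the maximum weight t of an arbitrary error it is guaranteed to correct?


Code parameters: [[266, 2, 13]], distance d = 13.
Number of correctable errors = floor((d-1)/2)
= floor((13 - 1)/2)
= floor(12/2)
= 6

6


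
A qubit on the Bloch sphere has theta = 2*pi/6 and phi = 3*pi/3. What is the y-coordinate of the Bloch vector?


theta = 1.0472, phi = 3.1416
r_y = sin(theta)*sin(phi) = 0.8660 * 0.0000
r_y = 0.0000

0.0000


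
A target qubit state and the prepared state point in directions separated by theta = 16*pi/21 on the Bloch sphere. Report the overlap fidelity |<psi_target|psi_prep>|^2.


For states separated by angle theta on Bloch sphere:
F = cos^2(theta/2)
theta = 16*pi/21 = 2.3936
theta/2 = 1.1968
cos(theta/2) = 0.3653
F = 0.1335

0.1335


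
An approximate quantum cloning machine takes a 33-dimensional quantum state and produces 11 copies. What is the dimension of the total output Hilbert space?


Output space = H^(tensor 11) where dim(H) = 33
dim = 33^11
= 1089 (after 2 factors)
= 35937 (after 3 factors)
= 1185921 (after 4 factors)
= 39135393 (after 5 factors)
= 1291467969 (after 6 factors)
= 42618442977 (after 7 factors)
= 1406408618241 (after 8 factors)
= 46411484401953 (after 9 factors)
= 1531578985264449 (after 10 factors)
= 50542106513726817 (after 11 factors)
= 50542106513726817

50542106513726817


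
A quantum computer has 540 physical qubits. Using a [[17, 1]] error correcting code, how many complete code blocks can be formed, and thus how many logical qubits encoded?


Each code block uses 17 physical qubits for 1 logical qubit(s).
Number of complete blocks = floor(540 / 17) = 31
Logical qubits = 31 * 1
= 31

31


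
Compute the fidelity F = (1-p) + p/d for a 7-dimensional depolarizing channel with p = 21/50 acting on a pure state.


F = (1-p) + p/d
= (1 - 0.4200) + 0.4200/7
= 0.5800 + 0.0600
= 0.6400

0.6400


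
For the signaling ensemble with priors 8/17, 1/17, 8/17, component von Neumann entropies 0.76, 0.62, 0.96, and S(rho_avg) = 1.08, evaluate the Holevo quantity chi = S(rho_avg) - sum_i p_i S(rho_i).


chi = S(rho) - sum_i p_i * S(rho_i)
Weighted entropy = 8/17 * 0.76 + 1/17 * 0.62 + 8/17 * 0.96
= 0.8459
chi = 1.08 - 0.8459
= 0.2341

0.2341


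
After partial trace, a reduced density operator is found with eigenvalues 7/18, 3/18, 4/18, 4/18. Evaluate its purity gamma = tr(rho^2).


tr(rho^2) = sum of eigenvalues squared
= (7/18)^2 + (3/18)^2 + (4/18)^2 + (4/18)^2
= (49 + 9 + 16 + 16) / 324
= 90/324
= 0.2778

0.2778


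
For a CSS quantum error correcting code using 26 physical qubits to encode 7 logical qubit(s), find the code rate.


Code rate R = k/n
= 7/26
= 0.2692

0.2692


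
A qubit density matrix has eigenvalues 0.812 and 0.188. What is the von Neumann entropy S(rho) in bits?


S = -p*log2(p) - (1-p)*log2(1-p)
p = 0.8120, 1-p = 0.1880
= -0.8120 * log2(0.8120) - 0.1880 * log2(0.1880)
= -(-0.2440) - (-0.4533)
= 0.6973

0.6973


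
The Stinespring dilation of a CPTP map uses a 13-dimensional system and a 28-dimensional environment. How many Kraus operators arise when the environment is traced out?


Tracing out the environment in an orthonormal basis {|i>_E} gives Kraus operators K_i = <i|_E U |0>_E.
Number of Kraus operators = dim(H_env) = d_env
= 28

28


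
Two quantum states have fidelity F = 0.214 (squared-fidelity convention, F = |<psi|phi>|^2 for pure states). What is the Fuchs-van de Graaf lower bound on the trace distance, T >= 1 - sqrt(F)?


Fuchs-van de Graaf (squared-fidelity convention): 1 - sqrt(F) <= T <= sqrt(1 - F).
Lower bound: T >= 1 - sqrt(F)
sqrt(F) = sqrt(0.214) = 0.4626
T >= 1 - 0.4626
T >= 0.5374

0.5374


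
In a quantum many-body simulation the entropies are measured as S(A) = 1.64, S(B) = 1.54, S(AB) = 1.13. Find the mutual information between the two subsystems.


I(A:B) = S(A) + S(B) - S(AB)
= 1.64 + 1.54 - 1.13
= 2.0500

2.0500


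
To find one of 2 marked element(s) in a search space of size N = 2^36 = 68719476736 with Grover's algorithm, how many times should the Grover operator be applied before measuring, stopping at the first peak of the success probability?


After j Grover iterations the success probability is P(j) = sin^2((2j+1)*theta), where sin(theta) = sqrt(k/N).
N = 2^36 = 68719476736, k = 2
sin(theta) = sqrt(k/N) = 5.394796609e-06
theta = arcsin(sqrt(k/N)) = 5.394796609e-06 rad
P(j) reaches its first maximum when (2j+1)*theta is as close as possible to pi/2, i.e. j = round(pi/(4*theta) - 1/2).
pi/(4*theta) - 1/2 = 145583.8881
(For comparison, the common estimate pi/4 * sqrt(N/k) = 145584.3881; the exact maximiser is used here.)
Optimal iterations = 145584

145584


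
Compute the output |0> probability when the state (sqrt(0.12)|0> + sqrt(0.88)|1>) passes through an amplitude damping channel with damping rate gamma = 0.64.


For amplitude damping with parameter gamma on state sqrt(a)|0> + sqrt(b)|1>:
alpha^2 = 0.12, beta^2 = 0.88
P(|0>) = alpha^2 + gamma * beta^2
= 0.12 + 0.64 * 0.88
= 0.12 + 0.5632
= 0.6832

0.6832


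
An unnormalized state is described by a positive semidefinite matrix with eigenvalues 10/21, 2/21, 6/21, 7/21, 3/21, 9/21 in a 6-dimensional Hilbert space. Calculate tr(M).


tr(M) = sum of eigenvalues
= 10/21 + 2/21 + 6/21 + 7/21 + 3/21 + 9/21
= 37/21
= 1.7619

1.7619


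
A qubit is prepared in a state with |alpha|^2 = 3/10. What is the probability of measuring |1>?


|alpha|^2 = 3/10 = 0.3000
|beta|^2 = 1 - 3/10 = 7/10 = 0.7000
P(|1>) = |beta|^2 = 0.7000

0.7000


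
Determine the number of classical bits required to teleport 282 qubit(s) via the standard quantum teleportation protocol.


Quantum teleportation requires 2 classical bits per qubit teleported.
282 qubit(s) -> 2 * 282 = 564 classical bits

564


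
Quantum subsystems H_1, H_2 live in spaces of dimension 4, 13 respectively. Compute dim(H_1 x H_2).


dim(H_1 x H_2) = 4 * 13
= 52

52


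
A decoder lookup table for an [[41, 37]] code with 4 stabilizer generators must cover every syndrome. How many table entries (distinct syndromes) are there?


Each stabilizer generator gives a binary (+1 or -1) measurement outcome.
With 4 independent generators:
Total syndromes = 2^4
= 16

16


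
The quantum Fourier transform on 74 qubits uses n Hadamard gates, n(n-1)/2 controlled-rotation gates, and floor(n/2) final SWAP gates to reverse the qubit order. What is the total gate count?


Hadamard gates: 74
Controlled rotations: n*(n-1)/2 = 74*73/2 = 2701
SWAP gates: floor(n/2) = floor(74/2) = 37
Total = 74 + 2701 + 37
= 2812

2812


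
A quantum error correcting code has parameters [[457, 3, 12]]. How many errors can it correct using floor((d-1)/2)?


Code parameters: [[457, 3, 12]], distance d = 12.
Number of correctable errors = floor((d-1)/2)
= floor((12 - 1)/2)
= floor(11/2)
= 5

5


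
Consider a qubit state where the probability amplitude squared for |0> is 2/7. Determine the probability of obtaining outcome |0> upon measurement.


|alpha|^2 = 2/7 = 0.2857
|beta|^2 = 1 - 2/7 = 5/7 = 0.7143
P(|0>) = |alpha|^2 = 0.2857

0.2857


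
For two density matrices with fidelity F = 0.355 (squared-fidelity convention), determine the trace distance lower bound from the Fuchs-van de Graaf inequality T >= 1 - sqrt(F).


Fuchs-van de Graaf (squared-fidelity convention): 1 - sqrt(F) <= T <= sqrt(1 - F).
Lower bound: T >= 1 - sqrt(F)
sqrt(F) = sqrt(0.355) = 0.5958
T >= 1 - 0.5958
T >= 0.4042

0.4042


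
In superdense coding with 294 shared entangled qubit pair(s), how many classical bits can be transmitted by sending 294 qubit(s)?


Superdense coding allows 2 classical bits per shared entangled pair.
294 pair(s) -> 2 * 294 = 588 classical bits

588


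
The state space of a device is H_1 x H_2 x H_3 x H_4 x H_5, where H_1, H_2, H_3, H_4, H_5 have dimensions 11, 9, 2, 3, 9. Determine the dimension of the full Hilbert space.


dim(H_1 x H_2 x H_3 x H_4 x H_5) = 11 * 9 * 2 * 3 * 9
= 99 * 2 * 3 * 9
= 198 * 3 * 9
= 594 * 9
= 5346

5346


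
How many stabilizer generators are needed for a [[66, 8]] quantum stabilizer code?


For an [[n,k]] stabilizer code:
Number of stabilizer generators = n - k
= 66 - 8
= 58

58


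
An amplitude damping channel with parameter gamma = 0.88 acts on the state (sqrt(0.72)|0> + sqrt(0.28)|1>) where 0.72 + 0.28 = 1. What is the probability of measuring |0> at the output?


For amplitude damping with parameter gamma on state sqrt(a)|0> + sqrt(b)|1>:
alpha^2 = 0.72, beta^2 = 0.28
P(|0>) = alpha^2 + gamma * beta^2
= 0.72 + 0.88 * 0.28
= 0.72 + 0.2464
= 0.9664

0.9664


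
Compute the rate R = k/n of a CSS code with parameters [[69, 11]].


Code rate R = k/n
= 11/69
= 0.1594

0.1594


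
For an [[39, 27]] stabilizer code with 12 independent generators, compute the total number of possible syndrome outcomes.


Each stabilizer generator gives a binary (+1 or -1) measurement outcome.
With 12 independent generators:
Total syndromes = 2^12
= 4096

4096


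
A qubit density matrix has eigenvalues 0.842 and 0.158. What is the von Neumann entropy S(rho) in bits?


S = -p*log2(p) - (1-p)*log2(1-p)
p = 0.8420, 1-p = 0.1580
= -0.8420 * log2(0.8420) - 0.1580 * log2(0.1580)
= -(-0.2089) - (-0.4206)
= 0.6295

0.6295


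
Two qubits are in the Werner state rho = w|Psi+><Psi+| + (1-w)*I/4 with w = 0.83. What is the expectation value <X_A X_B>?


|Psi+> = (|01> + |10>)/sqrt(2)
For the pure Bell state, <X_A X_B> = +1 (Bell-state Pauli correlator).
The maximally-mixed part I/4 has tr(I/4 * P tensor P) = 0 for any traceless Pauli P.
So <X_A X_B>_rho = w * (+1) + (1 - w) * 0
= 0.83 * (+1)
= 0.8300

0.8300


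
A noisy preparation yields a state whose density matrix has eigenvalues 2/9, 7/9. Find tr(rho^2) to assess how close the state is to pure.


tr(rho^2) = sum of eigenvalues squared
= (2/9)^2 + (7/9)^2
= (4 + 49) / 81
= 53/81
= 0.6543

0.6543


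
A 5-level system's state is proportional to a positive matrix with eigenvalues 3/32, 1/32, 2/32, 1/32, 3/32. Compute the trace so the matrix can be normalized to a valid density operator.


tr(M) = sum of eigenvalues
= 3/32 + 1/32 + 2/32 + 1/32 + 3/32
= 10/32
= 0.3125

0.3125


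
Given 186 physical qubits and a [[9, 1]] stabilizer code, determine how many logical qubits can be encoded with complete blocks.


Each code block uses 9 physical qubits for 1 logical qubit(s).
Number of complete blocks = floor(186 / 9) = 20
Logical qubits = 20 * 1
= 20

20


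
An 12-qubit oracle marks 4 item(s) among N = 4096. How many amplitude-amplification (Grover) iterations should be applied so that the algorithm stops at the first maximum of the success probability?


After j Grover iterations the success probability is P(j) = sin^2((2j+1)*theta), where sin(theta) = sqrt(k/N).
N = 2^12 = 4096, k = 4
sin(theta) = sqrt(k/N) = 0.03125
theta = arcsin(sqrt(k/N)) = 0.0312550885 rad
P(j) reaches its first maximum when (2j+1)*theta is as close as possible to pi/2, i.e. j = round(pi/(4*theta) - 1/2).
pi/(4*theta) - 1/2 = 24.6286
(For comparison, the common estimate pi/4 * sqrt(N/k) = 25.1327; the exact maximiser is used here.)
Optimal iterations = 25

25


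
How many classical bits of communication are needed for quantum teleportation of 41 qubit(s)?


Quantum teleportation requires 2 classical bits per qubit teleported.
41 qubit(s) -> 2 * 41 = 82 classical bits

82


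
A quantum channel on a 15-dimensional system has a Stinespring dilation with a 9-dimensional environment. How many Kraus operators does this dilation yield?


Tracing out the environment in an orthonormal basis {|i>_E} gives Kraus operators K_i = <i|_E U |0>_E.
Number of Kraus operators = dim(H_env) = d_env
= 9

9


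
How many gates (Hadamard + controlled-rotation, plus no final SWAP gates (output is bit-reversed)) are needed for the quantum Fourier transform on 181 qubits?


Hadamard gates: 181
Controlled rotations: n*(n-1)/2 = 181*180/2 = 16290
SWAP gates: 0 (omitted)
Total = 181 + 16290
= 16471

16471


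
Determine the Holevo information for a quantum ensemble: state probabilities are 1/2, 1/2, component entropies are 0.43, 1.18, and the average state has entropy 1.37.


chi = S(rho) - sum_i p_i * S(rho_i)
Weighted entropy = 1/2 * 0.43 + 1/2 * 1.18
= 0.8050
chi = 1.37 - 0.8050
= 0.5650

0.5650


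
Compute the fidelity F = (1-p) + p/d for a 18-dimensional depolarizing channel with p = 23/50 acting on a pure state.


F = (1-p) + p/d
= (1 - 0.4600) + 0.4600/18
= 0.5400 + 0.0256
= 0.5656

0.5656


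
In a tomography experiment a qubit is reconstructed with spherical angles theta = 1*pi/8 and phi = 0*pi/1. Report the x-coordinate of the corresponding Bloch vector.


theta = 0.3927, phi = 0.0000
r_x = sin(theta)*cos(phi) = 0.3827 * 1.0000
r_x = 0.3827

0.3827


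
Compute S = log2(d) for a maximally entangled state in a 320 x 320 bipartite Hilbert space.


For a maximally entangled state in d x d:
S = log2(d) = log2(320)
= 8.3219

8.3219


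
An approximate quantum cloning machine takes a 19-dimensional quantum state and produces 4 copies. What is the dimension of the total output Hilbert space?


Output space = H^(tensor 4) where dim(H) = 19
dim = 19^4
= 361 (after 2 factors)
= 6859 (after 3 factors)
= 130321 (after 4 factors)
= 130321

130321


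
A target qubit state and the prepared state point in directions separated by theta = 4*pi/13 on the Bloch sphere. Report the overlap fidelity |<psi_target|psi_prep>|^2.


For states separated by angle theta on Bloch sphere:
F = cos^2(theta/2)
theta = 4*pi/13 = 0.9666
theta/2 = 0.4833
cos(theta/2) = 0.8855
F = 0.7840

0.7840


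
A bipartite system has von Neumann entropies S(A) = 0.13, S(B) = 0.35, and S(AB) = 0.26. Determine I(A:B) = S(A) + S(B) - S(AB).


I(A:B) = S(A) + S(B) - S(AB)
= 0.13 + 0.35 - 0.26
= 0.2200

0.2200


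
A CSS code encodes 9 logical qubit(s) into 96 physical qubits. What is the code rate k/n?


Code rate R = k/n
= 9/96
= 0.0938

0.0938


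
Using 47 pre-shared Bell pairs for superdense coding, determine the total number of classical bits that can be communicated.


Superdense coding allows 2 classical bits per shared entangled pair.
47 pair(s) -> 2 * 47 = 94 classical bits

94


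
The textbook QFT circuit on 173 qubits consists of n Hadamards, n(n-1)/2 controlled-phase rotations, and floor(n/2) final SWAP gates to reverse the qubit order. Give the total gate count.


Hadamard gates: 173
Controlled rotations: n*(n-1)/2 = 173*172/2 = 14878
SWAP gates: floor(n/2) = floor(173/2) = 86
Total = 173 + 14878 + 86
= 15137

15137


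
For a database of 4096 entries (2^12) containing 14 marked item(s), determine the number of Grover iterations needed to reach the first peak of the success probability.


After j Grover iterations the success probability is P(j) = sin^2((2j+1)*theta), where sin(theta) = sqrt(k/N).
N = 2^12 = 4096, k = 14
sin(theta) = sqrt(k/N) = 0.05846339667
theta = arcsin(sqrt(k/N)) = 0.05849675234 rad
P(j) reaches its first maximum when (2j+1)*theta is as close as possible to pi/2, i.e. j = round(pi/(4*theta) - 1/2).
pi/(4*theta) - 1/2 = 12.9264
(For comparison, the common estimate pi/4 * sqrt(N/k) = 13.4340; the exact maximiser is used here.)
Optimal iterations = 13

13


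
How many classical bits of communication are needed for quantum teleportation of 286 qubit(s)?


Quantum teleportation requires 2 classical bits per qubit teleported.
286 qubit(s) -> 2 * 286 = 572 classical bits

572


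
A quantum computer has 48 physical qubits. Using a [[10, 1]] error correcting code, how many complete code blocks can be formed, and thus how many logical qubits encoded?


Each code block uses 10 physical qubits for 1 logical qubit(s).
Number of complete blocks = floor(48 / 10) = 4
Logical qubits = 4 * 1
= 4

4


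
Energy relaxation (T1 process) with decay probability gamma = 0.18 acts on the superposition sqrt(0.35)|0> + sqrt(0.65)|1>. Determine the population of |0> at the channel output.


For amplitude damping with parameter gamma on state sqrt(a)|0> + sqrt(b)|1>:
alpha^2 = 0.35, beta^2 = 0.65
P(|0>) = alpha^2 + gamma * beta^2
= 0.35 + 0.18 * 0.65
= 0.35 + 0.1170
= 0.4670

0.4670


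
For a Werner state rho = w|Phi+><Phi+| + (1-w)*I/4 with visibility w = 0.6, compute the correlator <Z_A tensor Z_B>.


|Phi+> = (|00> + |11>)/sqrt(2)
For the pure Bell state, <Z_A Z_B> = +1 (Bell-state Pauli correlator).
The maximally-mixed part I/4 has tr(I/4 * P tensor P) = 0 for any traceless Pauli P.
So <Z_A Z_B>_rho = w * (+1) + (1 - w) * 0
= 0.6 * (+1)
= 0.6000

0.6000


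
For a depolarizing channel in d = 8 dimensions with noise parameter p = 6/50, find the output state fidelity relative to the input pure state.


F = (1-p) + p/d
= (1 - 0.1200) + 0.1200/8
= 0.8800 + 0.0150
= 0.8950

0.8950


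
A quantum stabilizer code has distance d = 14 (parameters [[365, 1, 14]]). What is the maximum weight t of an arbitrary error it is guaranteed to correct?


Code parameters: [[365, 1, 14]], distance d = 14.
Number of correctable errors = floor((d-1)/2)
= floor((14 - 1)/2)
= floor(13/2)
= 6

6


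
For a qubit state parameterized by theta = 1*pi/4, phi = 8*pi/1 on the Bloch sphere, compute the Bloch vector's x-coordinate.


theta = 0.7854, phi = 25.1327
r_x = sin(theta)*cos(phi) = 0.7071 * 1.0000
r_x = 0.7071

0.7071


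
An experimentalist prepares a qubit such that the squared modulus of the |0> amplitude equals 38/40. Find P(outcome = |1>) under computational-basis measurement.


|alpha|^2 = 38/40 = 0.9500
|beta|^2 = 1 - 38/40 = 2/40 = 0.0500
P(|1>) = |beta|^2 = 0.0500

0.0500
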